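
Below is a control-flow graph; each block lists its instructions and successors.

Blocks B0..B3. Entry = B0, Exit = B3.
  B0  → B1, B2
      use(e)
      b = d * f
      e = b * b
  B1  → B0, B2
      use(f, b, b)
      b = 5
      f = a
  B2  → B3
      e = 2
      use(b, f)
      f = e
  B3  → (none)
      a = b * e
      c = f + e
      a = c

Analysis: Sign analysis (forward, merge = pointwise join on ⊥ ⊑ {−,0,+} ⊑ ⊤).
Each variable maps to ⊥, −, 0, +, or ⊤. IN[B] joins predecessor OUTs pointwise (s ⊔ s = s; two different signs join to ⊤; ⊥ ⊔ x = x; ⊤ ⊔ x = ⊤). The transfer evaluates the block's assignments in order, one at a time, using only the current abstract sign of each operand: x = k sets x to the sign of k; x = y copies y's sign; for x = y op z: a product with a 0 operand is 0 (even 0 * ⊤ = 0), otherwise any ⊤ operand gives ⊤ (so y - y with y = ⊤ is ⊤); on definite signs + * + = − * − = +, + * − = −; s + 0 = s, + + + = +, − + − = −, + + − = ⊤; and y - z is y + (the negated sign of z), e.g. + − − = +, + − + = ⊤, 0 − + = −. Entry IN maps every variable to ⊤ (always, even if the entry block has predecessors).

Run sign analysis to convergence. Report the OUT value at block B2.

Answer: {a: ⊤, b: ⊤, c: ⊤, d: ⊤, e: +, f: +}

Trace:
Per-block solution:
  B0:  IN=(all ⊤)  OUT=(all ⊤)
  B1:  IN=(all ⊤)  OUT={b:+; rest ⊤}
  B2:  IN=(all ⊤)  OUT={e:+, f:+; rest ⊤}
  B3:  IN={e:+, f:+; rest ⊤}  OUT={a:+, c:+, e:+, f:+; rest ⊤}

Merge at B2: IN[B2] = OUT[B0] ⊔ OUT[B1] = {a: ⊤, b: ⊤, c: ⊤, d: ⊤, e: ⊤, f: ⊤}
Applying B2's transfer function to that IN value gives OUT[B2] (row B2 above).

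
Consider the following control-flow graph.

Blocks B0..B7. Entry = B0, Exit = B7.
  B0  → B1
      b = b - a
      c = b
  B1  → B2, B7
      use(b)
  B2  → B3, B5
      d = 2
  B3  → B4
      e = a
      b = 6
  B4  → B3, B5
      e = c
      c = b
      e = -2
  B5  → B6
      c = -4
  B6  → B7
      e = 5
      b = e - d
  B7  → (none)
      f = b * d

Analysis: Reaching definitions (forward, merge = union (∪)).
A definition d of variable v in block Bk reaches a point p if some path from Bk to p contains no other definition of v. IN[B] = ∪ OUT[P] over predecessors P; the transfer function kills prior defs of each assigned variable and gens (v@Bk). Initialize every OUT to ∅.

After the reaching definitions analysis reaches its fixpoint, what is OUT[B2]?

Per-block solution:
  B0: | IN={} | OUT={b@B0, c@B0}
  B1: | IN={b@B0, c@B0} | OUT={b@B0, c@B0}
  B2: | IN={b@B0, c@B0} | OUT={b@B0, c@B0, d@B2}
  B3: | IN={b@B0, b@B3, c@B0, c@B4, d@B2, e@B4} | OUT={b@B3, c@B0, c@B4, d@B2, e@B3}
  B4: | IN={b@B3, c@B0, c@B4, d@B2, e@B3} | OUT={b@B3, c@B4, d@B2, e@B4}
  B5: | IN={b@B0, b@B3, c@B0, c@B4, d@B2, e@B4} | OUT={b@B0, b@B3, c@B5, d@B2, e@B4}
  B6: | IN={b@B0, b@B3, c@B5, d@B2, e@B4} | OUT={b@B6, c@B5, d@B2, e@B6}
  B7: | IN={b@B0, b@B6, c@B0, c@B5, d@B2, e@B6} | OUT={b@B0, b@B6, c@B0, c@B5, d@B2, e@B6, f@B7}

Merge at B2: IN[B2] = OUT[B1] = {b@B0, c@B0}
Applying B2's transfer function to that IN value gives OUT[B2] (row B2 above).

Answer: {b@B0, c@B0, d@B2}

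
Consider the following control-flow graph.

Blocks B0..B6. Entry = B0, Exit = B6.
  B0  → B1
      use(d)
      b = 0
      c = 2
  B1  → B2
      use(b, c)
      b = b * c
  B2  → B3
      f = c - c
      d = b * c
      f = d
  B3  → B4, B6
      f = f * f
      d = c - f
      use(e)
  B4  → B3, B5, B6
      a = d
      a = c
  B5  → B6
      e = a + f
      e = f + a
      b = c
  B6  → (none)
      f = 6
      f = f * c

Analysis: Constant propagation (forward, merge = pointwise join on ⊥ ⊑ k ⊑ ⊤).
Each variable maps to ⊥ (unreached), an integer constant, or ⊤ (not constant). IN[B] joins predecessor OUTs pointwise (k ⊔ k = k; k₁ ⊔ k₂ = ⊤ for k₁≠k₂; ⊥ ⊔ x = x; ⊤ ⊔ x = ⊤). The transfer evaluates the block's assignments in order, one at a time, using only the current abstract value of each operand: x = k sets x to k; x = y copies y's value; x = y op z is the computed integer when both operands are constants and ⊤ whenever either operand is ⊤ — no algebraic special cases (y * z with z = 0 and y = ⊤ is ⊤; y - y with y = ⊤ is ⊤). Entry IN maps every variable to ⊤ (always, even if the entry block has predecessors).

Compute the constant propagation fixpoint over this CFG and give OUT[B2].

Answer: {a: ⊤, b: 0, c: 2, d: 0, e: ⊤, f: 0}

Derivation:
Per-block solution:
  B0: | IN=(all ⊤) | OUT={b:0, c:2; rest ⊤}
  B1: | IN={b:0, c:2; rest ⊤} | OUT={b:0, c:2; rest ⊤}
  B2: | IN={b:0, c:2; rest ⊤} | OUT={b:0, c:2, d:0, f:0; rest ⊤}
  B3: | IN={b:0, c:2, f:0; rest ⊤} | OUT={b:0, c:2, d:2, f:0; rest ⊤}
  B4: | IN={b:0, c:2, d:2, f:0; rest ⊤} | OUT={a:2, b:0, c:2, d:2, f:0; rest ⊤}
  B5: | IN={a:2, b:0, c:2, d:2, f:0; rest ⊤} | OUT={a:2, b:2, c:2, d:2, e:2, f:0; rest ⊤}
  B6: | IN={c:2, d:2, f:0; rest ⊤} | OUT={c:2, d:2, f:12; rest ⊤}

Merge at B2: IN[B2] = OUT[B1] = {a: ⊤, b: 0, c: 2, d: ⊤, e: ⊤, f: ⊤}
Applying B2's transfer function to that IN value gives OUT[B2] (row B2 above).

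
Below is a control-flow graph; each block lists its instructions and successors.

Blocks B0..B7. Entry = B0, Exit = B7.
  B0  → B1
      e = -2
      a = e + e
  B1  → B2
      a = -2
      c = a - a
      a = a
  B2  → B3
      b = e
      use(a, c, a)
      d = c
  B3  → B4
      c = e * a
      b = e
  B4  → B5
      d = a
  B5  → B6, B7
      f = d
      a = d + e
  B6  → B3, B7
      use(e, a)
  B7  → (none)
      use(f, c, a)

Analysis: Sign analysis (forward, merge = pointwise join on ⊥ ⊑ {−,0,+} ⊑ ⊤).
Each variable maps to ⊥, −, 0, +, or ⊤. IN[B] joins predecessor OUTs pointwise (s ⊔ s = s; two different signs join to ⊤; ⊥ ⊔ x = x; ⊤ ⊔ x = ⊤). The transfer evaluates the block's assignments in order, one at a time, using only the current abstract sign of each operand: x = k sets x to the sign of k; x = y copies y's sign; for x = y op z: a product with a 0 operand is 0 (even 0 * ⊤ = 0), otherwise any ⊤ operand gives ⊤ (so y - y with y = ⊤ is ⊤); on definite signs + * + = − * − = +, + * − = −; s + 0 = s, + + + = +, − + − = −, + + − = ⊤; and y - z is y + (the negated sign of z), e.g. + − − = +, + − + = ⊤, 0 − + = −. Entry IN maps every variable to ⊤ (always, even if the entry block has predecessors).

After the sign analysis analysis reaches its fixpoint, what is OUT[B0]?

Answer: {a: -, b: ⊤, c: ⊤, d: ⊤, e: -, f: ⊤}

Derivation:
Converged values:
  B0: | IN=(all ⊤) | OUT={a:-, e:-; rest ⊤}
  B1: | IN={a:-, e:-; rest ⊤} | OUT={a:-, e:-; rest ⊤}
  B2: | IN={a:-, e:-; rest ⊤} | OUT={a:-, b:-, e:-; rest ⊤}
  B3: | IN={a:-, b:-, e:-; rest ⊤} | OUT={a:-, b:-, c:+, e:-; rest ⊤}
  B4: | IN={a:-, b:-, c:+, e:-; rest ⊤} | OUT={a:-, b:-, c:+, d:-, e:-; rest ⊤}
  B5: | IN={a:-, b:-, c:+, d:-, e:-; rest ⊤} | OUT={a:-, b:-, c:+, d:-, e:-, f:-; rest ⊤}
  B6: | IN={a:-, b:-, c:+, d:-, e:-, f:-; rest ⊤} | OUT={a:-, b:-, c:+, d:-, e:-, f:-; rest ⊤}
  B7: | IN={a:-, b:-, c:+, d:-, e:-, f:-; rest ⊤} | OUT={a:-, b:-, c:+, d:-, e:-, f:-; rest ⊤}

B0 is the boundary node: IN[B0] = {a: ⊤, b: ⊤, c: ⊤, d: ⊤, e: ⊤, f: ⊤}
Applying B0's transfer function to that IN value gives OUT[B0] (row B0 above).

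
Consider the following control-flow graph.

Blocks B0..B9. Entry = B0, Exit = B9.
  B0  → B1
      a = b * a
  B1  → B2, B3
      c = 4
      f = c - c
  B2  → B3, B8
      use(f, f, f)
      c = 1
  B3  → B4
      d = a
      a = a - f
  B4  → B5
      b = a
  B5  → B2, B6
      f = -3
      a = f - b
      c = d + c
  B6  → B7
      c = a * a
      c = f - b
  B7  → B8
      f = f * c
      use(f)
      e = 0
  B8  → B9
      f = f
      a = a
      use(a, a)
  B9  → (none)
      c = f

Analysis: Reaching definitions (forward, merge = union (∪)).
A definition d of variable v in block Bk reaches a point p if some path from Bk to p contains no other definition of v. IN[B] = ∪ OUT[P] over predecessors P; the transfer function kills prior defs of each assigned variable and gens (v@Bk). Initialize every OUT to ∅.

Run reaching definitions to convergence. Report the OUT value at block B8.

Converged values:
  B0:  IN={}  OUT={a@B0}
  B1:  IN={a@B0}  OUT={a@B0, c@B1, f@B1}
  B2:  IN={a@B0, a@B5, b@B4, c@B1, c@B5, d@B3, f@B1, f@B5}  OUT={a@B0, a@B5, b@B4, c@B2, d@B3, f@B1, f@B5}
  B3:  IN={a@B0, a@B5, b@B4, c@B1, c@B2, d@B3, f@B1, f@B5}  OUT={a@B3, b@B4, c@B1, c@B2, d@B3, f@B1, f@B5}
  B4:  IN={a@B3, b@B4, c@B1, c@B2, d@B3, f@B1, f@B5}  OUT={a@B3, b@B4, c@B1, c@B2, d@B3, f@B1, f@B5}
  B5:  IN={a@B3, b@B4, c@B1, c@B2, d@B3, f@B1, f@B5}  OUT={a@B5, b@B4, c@B5, d@B3, f@B5}
  B6:  IN={a@B5, b@B4, c@B5, d@B3, f@B5}  OUT={a@B5, b@B4, c@B6, d@B3, f@B5}
  B7:  IN={a@B5, b@B4, c@B6, d@B3, f@B5}  OUT={a@B5, b@B4, c@B6, d@B3, e@B7, f@B7}
  B8:  IN={a@B0, a@B5, b@B4, c@B2, c@B6, d@B3, e@B7, f@B1, f@B5, f@B7}  OUT={a@B8, b@B4, c@B2, c@B6, d@B3, e@B7, f@B8}
  B9:  IN={a@B8, b@B4, c@B2, c@B6, d@B3, e@B7, f@B8}  OUT={a@B8, b@B4, c@B9, d@B3, e@B7, f@B8}

Merge at B8: IN[B8] = OUT[B2] ⊔ OUT[B7] = {a@B0, a@B5, b@B4, c@B2, c@B6, d@B3, e@B7, f@B1, f@B5, f@B7}
Applying B8's transfer function to that IN value gives OUT[B8] (row B8 above).

Answer: {a@B8, b@B4, c@B2, c@B6, d@B3, e@B7, f@B8}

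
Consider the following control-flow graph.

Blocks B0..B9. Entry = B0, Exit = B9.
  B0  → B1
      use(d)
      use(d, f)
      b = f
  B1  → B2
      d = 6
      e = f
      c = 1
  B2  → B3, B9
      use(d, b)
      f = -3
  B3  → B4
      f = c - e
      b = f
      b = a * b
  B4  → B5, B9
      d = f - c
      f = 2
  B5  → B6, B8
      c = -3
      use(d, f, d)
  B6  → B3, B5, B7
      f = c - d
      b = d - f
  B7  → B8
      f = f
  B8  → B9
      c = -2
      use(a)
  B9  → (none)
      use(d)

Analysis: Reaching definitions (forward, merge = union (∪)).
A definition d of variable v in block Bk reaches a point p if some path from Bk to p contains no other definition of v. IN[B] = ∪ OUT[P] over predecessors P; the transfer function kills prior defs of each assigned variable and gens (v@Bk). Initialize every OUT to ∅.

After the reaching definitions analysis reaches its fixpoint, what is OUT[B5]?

Answer: {b@B3, b@B6, c@B5, d@B4, e@B1, f@B4, f@B6}

Working:
Fixpoint table:
  B0: | IN={} | OUT={b@B0}
  B1: | IN={b@B0} | OUT={b@B0, c@B1, d@B1, e@B1}
  B2: | IN={b@B0, c@B1, d@B1, e@B1} | OUT={b@B0, c@B1, d@B1, e@B1, f@B2}
  B3: | IN={b@B0, b@B6, c@B1, c@B5, d@B1, d@B4, e@B1, f@B2, f@B6} | OUT={b@B3, c@B1, c@B5, d@B1, d@B4, e@B1, f@B3}
  B4: | IN={b@B3, c@B1, c@B5, d@B1, d@B4, e@B1, f@B3} | OUT={b@B3, c@B1, c@B5, d@B4, e@B1, f@B4}
  B5: | IN={b@B3, b@B6, c@B1, c@B5, d@B4, e@B1, f@B4, f@B6} | OUT={b@B3, b@B6, c@B5, d@B4, e@B1, f@B4, f@B6}
  B6: | IN={b@B3, b@B6, c@B5, d@B4, e@B1, f@B4, f@B6} | OUT={b@B6, c@B5, d@B4, e@B1, f@B6}
  B7: | IN={b@B6, c@B5, d@B4, e@B1, f@B6} | OUT={b@B6, c@B5, d@B4, e@B1, f@B7}
  B8: | IN={b@B3, b@B6, c@B5, d@B4, e@B1, f@B4, f@B6, f@B7} | OUT={b@B3, b@B6, c@B8, d@B4, e@B1, f@B4, f@B6, f@B7}
  B9: | IN={b@B0, b@B3, b@B6, c@B1, c@B5, c@B8, d@B1, d@B4, e@B1, f@B2, f@B4, f@B6, f@B7} | OUT={b@B0, b@B3, b@B6, c@B1, c@B5, c@B8, d@B1, d@B4, e@B1, f@B2, f@B4, f@B6, f@B7}

Merge at B5: IN[B5] = OUT[B4] ⊔ OUT[B6] = {b@B3, b@B6, c@B1, c@B5, d@B4, e@B1, f@B4, f@B6}
Applying B5's transfer function to that IN value gives OUT[B5] (row B5 above).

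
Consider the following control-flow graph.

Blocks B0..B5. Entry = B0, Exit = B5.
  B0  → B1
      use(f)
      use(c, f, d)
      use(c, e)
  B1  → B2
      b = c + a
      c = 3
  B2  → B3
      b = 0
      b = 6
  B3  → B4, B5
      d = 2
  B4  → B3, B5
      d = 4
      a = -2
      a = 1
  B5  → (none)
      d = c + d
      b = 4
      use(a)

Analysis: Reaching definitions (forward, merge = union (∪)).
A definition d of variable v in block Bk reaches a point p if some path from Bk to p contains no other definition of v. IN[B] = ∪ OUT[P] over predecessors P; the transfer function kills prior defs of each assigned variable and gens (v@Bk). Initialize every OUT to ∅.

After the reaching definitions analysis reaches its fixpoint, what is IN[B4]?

Fixpoint table:
  B0:  IN={}  OUT={}
  B1:  IN={}  OUT={b@B1, c@B1}
  B2:  IN={b@B1, c@B1}  OUT={b@B2, c@B1}
  B3:  IN={a@B4, b@B2, c@B1, d@B4}  OUT={a@B4, b@B2, c@B1, d@B3}
  B4:  IN={a@B4, b@B2, c@B1, d@B3}  OUT={a@B4, b@B2, c@B1, d@B4}
  B5:  IN={a@B4, b@B2, c@B1, d@B3, d@B4}  OUT={a@B4, b@B5, c@B1, d@B5}

Merge at B4: IN[B4] = OUT[B3] = {a@B4, b@B2, c@B1, d@B3}

Answer: {a@B4, b@B2, c@B1, d@B3}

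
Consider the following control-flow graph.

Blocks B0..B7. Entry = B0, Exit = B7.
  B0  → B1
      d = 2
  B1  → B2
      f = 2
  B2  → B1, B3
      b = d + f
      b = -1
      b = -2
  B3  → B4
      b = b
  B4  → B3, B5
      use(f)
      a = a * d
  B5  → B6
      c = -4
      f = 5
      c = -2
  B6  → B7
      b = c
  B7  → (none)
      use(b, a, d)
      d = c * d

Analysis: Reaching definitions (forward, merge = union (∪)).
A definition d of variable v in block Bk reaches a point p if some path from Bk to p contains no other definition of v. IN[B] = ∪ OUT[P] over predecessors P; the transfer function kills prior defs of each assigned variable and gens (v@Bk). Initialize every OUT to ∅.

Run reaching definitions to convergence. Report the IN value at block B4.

Converged values:
  B0:   IN={}   OUT={d@B0}
  B1:   IN={b@B2, d@B0, f@B1}   OUT={b@B2, d@B0, f@B1}
  B2:   IN={b@B2, d@B0, f@B1}   OUT={b@B2, d@B0, f@B1}
  B3:   IN={a@B4, b@B2, b@B3, d@B0, f@B1}   OUT={a@B4, b@B3, d@B0, f@B1}
  B4:   IN={a@B4, b@B3, d@B0, f@B1}   OUT={a@B4, b@B3, d@B0, f@B1}
  B5:   IN={a@B4, b@B3, d@B0, f@B1}   OUT={a@B4, b@B3, c@B5, d@B0, f@B5}
  B6:   IN={a@B4, b@B3, c@B5, d@B0, f@B5}   OUT={a@B4, b@B6, c@B5, d@B0, f@B5}
  B7:   IN={a@B4, b@B6, c@B5, d@B0, f@B5}   OUT={a@B4, b@B6, c@B5, d@B7, f@B5}

Merge at B4: IN[B4] = OUT[B3] = {a@B4, b@B3, d@B0, f@B1}

Answer: {a@B4, b@B3, d@B0, f@B1}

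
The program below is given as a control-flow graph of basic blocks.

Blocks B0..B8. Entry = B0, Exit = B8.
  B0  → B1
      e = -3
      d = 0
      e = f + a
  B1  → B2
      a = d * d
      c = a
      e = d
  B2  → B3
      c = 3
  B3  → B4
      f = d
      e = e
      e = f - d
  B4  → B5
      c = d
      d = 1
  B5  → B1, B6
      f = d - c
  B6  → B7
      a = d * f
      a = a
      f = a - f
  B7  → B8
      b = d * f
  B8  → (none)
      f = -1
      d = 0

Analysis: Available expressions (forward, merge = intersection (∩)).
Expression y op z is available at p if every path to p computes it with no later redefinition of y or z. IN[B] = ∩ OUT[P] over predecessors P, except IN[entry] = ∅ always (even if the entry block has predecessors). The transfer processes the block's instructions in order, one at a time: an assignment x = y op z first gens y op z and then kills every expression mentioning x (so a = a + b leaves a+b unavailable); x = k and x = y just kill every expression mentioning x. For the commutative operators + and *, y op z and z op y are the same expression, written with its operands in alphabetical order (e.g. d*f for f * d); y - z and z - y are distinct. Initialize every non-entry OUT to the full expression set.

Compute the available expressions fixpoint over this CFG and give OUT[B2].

Fixpoint table:
  B0: | IN={} | OUT={a+f}
  B1: | IN={} | OUT={d*d}
  B2: | IN={d*d} | OUT={d*d}
  B3: | IN={d*d} | OUT={d*d, f-d}
  B4: | IN={d*d, f-d} | OUT={}
  B5: | IN={} | OUT={d-c}
  B6: | IN={d-c} | OUT={d-c}
  B7: | IN={d-c} | OUT={d*f, d-c}
  B8: | IN={d*f, d-c} | OUT={}

Merge at B2: IN[B2] = OUT[B1] = {d*d}
Applying B2's transfer function to that IN value gives OUT[B2] (row B2 above).

Answer: {d*d}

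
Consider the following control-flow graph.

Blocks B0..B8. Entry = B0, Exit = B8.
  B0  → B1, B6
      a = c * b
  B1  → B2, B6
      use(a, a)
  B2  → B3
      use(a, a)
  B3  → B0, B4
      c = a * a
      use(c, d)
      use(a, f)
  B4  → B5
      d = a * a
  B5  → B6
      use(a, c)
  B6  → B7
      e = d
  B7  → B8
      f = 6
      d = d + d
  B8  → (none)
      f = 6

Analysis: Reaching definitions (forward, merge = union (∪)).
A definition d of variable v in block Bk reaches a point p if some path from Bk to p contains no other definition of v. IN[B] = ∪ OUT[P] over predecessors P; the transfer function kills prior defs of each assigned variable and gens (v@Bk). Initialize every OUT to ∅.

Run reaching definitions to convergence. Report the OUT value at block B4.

Fixpoint table:
  B0: | IN={a@B0, c@B3} | OUT={a@B0, c@B3}
  B1: | IN={a@B0, c@B3} | OUT={a@B0, c@B3}
  B2: | IN={a@B0, c@B3} | OUT={a@B0, c@B3}
  B3: | IN={a@B0, c@B3} | OUT={a@B0, c@B3}
  B4: | IN={a@B0, c@B3} | OUT={a@B0, c@B3, d@B4}
  B5: | IN={a@B0, c@B3, d@B4} | OUT={a@B0, c@B3, d@B4}
  B6: | IN={a@B0, c@B3, d@B4} | OUT={a@B0, c@B3, d@B4, e@B6}
  B7: | IN={a@B0, c@B3, d@B4, e@B6} | OUT={a@B0, c@B3, d@B7, e@B6, f@B7}
  B8: | IN={a@B0, c@B3, d@B7, e@B6, f@B7} | OUT={a@B0, c@B3, d@B7, e@B6, f@B8}

Merge at B4: IN[B4] = OUT[B3] = {a@B0, c@B3}
Applying B4's transfer function to that IN value gives OUT[B4] (row B4 above).

Answer: {a@B0, c@B3, d@B4}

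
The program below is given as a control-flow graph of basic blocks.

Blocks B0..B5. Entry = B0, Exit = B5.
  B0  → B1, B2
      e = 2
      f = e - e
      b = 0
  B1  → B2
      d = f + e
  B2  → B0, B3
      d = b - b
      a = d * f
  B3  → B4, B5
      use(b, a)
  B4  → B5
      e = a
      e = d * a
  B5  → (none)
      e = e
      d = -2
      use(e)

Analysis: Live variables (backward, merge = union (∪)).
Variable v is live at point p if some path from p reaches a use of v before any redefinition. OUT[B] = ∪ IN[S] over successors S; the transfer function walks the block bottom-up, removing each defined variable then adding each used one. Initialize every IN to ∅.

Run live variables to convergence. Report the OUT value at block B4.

Answer: {e}

Trace:
Fixpoint table:
  B0:   IN={}   OUT={b, e, f}
  B1:   IN={b, e, f}   OUT={b, e, f}
  B2:   IN={b, e, f}   OUT={a, b, d, e}
  B3:   IN={a, b, d, e}   OUT={a, d, e}
  B4:   IN={a, d}   OUT={e}
  B5:   IN={e}   OUT={}

Merge at B4: OUT[B4] = IN[B5] = {e}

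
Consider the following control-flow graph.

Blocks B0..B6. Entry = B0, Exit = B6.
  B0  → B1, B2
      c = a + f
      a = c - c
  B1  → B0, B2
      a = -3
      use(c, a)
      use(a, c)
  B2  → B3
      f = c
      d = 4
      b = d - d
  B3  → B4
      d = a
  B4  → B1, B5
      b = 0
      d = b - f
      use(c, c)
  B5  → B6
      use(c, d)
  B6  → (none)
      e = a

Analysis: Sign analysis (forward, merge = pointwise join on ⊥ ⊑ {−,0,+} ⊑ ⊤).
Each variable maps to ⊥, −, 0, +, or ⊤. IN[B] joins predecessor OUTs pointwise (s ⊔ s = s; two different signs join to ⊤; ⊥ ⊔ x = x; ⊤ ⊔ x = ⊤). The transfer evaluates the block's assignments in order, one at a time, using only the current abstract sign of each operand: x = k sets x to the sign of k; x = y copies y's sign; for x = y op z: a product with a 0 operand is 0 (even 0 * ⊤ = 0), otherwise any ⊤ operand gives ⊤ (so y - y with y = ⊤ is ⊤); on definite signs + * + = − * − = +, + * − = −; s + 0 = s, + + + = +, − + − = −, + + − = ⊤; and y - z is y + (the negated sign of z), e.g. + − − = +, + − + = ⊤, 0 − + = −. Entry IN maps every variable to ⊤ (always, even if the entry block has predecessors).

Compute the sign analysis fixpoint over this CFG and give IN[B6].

Answer: {a: ⊤, b: 0, c: ⊤, d: ⊤, e: ⊤, f: ⊤}

Trace:
Fixpoint table:
  B0:  IN=(all ⊤)  OUT=(all ⊤)
  B1:  IN=(all ⊤)  OUT={a:-; rest ⊤}
  B2:  IN=(all ⊤)  OUT={d:+; rest ⊤}
  B3:  IN={d:+; rest ⊤}  OUT=(all ⊤)
  B4:  IN=(all ⊤)  OUT={b:0; rest ⊤}
  B5:  IN={b:0; rest ⊤}  OUT={b:0; rest ⊤}
  B6:  IN={b:0; rest ⊤}  OUT={b:0; rest ⊤}

Merge at B6: IN[B6] = OUT[B5] = {a: ⊤, b: 0, c: ⊤, d: ⊤, e: ⊤, f: ⊤}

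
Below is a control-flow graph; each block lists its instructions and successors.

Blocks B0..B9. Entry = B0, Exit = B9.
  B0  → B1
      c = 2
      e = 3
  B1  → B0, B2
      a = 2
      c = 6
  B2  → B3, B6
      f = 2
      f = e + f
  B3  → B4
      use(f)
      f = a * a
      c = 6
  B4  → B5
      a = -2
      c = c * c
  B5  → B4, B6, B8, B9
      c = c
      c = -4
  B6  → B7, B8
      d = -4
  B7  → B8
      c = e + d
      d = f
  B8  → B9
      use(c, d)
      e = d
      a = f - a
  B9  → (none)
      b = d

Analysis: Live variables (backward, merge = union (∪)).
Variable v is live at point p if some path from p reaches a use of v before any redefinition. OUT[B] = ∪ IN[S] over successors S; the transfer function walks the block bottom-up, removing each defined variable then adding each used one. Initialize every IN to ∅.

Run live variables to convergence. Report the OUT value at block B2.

Answer: {a, c, d, e, f}

Working:
Per-block solution:
  B0:  IN={d}  OUT={d, e}
  B1:  IN={d, e}  OUT={a, c, d, e}
  B2:  IN={a, c, d, e}  OUT={a, c, d, e, f}
  B3:  IN={a, d, e, f}  OUT={c, d, e, f}
  B4:  IN={c, d, e, f}  OUT={a, c, d, e, f}
  B5:  IN={a, c, d, e, f}  OUT={a, c, d, e, f}
  B6:  IN={a, c, e, f}  OUT={a, c, d, e, f}
  B7:  IN={a, d, e, f}  OUT={a, c, d, f}
  B8:  IN={a, c, d, f}  OUT={d}
  B9:  IN={d}  OUT={}

Merge at B2: OUT[B2] = IN[B3] ⊔ IN[B6] = {a, c, d, e, f}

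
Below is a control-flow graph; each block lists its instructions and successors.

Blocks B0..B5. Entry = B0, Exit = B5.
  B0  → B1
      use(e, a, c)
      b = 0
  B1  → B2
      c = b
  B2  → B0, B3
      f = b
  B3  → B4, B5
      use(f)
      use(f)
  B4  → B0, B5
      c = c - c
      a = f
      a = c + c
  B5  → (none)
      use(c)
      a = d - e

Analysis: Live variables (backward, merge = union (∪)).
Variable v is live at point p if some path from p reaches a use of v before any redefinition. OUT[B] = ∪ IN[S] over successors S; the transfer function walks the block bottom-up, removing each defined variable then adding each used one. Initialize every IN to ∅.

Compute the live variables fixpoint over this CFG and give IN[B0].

Answer: {a, c, d, e}

Derivation:
Fixpoint table:
  B0: | IN={a, c, d, e} | OUT={a, b, d, e}
  B1: | IN={a, b, d, e} | OUT={a, b, c, d, e}
  B2: | IN={a, b, c, d, e} | OUT={a, c, d, e, f}
  B3: | IN={c, d, e, f} | OUT={c, d, e, f}
  B4: | IN={c, d, e, f} | OUT={a, c, d, e}
  B5: | IN={c, d, e} | OUT={}

Merge at B0: OUT[B0] = IN[B1] = {a, b, d, e}
Applying B0's transfer function to that OUT value gives IN[B0] (row B0 above).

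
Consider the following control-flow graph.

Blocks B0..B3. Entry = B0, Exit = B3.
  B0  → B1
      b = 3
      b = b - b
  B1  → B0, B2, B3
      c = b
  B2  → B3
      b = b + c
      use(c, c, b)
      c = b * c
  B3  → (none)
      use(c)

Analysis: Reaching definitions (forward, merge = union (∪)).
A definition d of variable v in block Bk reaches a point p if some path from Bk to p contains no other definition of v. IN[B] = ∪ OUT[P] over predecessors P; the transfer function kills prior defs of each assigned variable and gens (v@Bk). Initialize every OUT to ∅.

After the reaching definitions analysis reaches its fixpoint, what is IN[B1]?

Per-block solution:
  B0:   IN={b@B0, c@B1}   OUT={b@B0, c@B1}
  B1:   IN={b@B0, c@B1}   OUT={b@B0, c@B1}
  B2:   IN={b@B0, c@B1}   OUT={b@B2, c@B2}
  B3:   IN={b@B0, b@B2, c@B1, c@B2}   OUT={b@B0, b@B2, c@B1, c@B2}

Merge at B1: IN[B1] = OUT[B0] = {b@B0, c@B1}

Answer: {b@B0, c@B1}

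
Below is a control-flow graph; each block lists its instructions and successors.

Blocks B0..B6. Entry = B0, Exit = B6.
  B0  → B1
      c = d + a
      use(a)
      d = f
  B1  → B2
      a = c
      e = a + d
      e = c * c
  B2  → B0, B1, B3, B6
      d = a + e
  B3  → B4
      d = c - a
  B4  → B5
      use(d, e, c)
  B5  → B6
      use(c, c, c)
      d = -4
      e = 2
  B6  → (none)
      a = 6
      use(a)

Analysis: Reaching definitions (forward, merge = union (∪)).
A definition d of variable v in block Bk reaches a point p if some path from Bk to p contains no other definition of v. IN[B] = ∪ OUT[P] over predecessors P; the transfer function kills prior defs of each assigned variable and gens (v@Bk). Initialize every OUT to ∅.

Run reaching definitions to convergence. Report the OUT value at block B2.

Answer: {a@B1, c@B0, d@B2, e@B1}

Derivation:
Per-block solution:
  B0: | IN={a@B1, c@B0, d@B2, e@B1} | OUT={a@B1, c@B0, d@B0, e@B1}
  B1: | IN={a@B1, c@B0, d@B0, d@B2, e@B1} | OUT={a@B1, c@B0, d@B0, d@B2, e@B1}
  B2: | IN={a@B1, c@B0, d@B0, d@B2, e@B1} | OUT={a@B1, c@B0, d@B2, e@B1}
  B3: | IN={a@B1, c@B0, d@B2, e@B1} | OUT={a@B1, c@B0, d@B3, e@B1}
  B4: | IN={a@B1, c@B0, d@B3, e@B1} | OUT={a@B1, c@B0, d@B3, e@B1}
  B5: | IN={a@B1, c@B0, d@B3, e@B1} | OUT={a@B1, c@B0, d@B5, e@B5}
  B6: | IN={a@B1, c@B0, d@B2, d@B5, e@B1, e@B5} | OUT={a@B6, c@B0, d@B2, d@B5, e@B1, e@B5}

Merge at B2: IN[B2] = OUT[B1] = {a@B1, c@B0, d@B0, d@B2, e@B1}
Applying B2's transfer function to that IN value gives OUT[B2] (row B2 above).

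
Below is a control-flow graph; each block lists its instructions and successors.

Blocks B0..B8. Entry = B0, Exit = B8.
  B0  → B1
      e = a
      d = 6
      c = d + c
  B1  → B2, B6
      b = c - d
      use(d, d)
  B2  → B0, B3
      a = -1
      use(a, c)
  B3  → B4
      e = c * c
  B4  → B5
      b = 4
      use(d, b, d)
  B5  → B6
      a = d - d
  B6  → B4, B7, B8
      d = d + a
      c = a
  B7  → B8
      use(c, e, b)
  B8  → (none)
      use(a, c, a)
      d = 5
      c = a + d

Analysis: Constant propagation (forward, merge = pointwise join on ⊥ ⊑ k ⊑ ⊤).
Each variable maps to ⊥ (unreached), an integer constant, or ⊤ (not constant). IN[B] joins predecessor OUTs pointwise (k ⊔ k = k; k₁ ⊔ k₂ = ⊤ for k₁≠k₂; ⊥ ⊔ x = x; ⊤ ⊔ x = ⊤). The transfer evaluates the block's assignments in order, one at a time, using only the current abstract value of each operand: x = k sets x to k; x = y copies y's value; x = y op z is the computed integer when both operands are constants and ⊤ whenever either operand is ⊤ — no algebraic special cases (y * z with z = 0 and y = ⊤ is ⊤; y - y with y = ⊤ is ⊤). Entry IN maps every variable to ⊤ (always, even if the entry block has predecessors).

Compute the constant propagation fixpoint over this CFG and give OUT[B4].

Per-block solution:
  B0:   IN=(all ⊤)   OUT={d:6; rest ⊤}
  B1:   IN={d:6; rest ⊤}   OUT={d:6; rest ⊤}
  B2:   IN={d:6; rest ⊤}   OUT={a:-1, d:6; rest ⊤}
  B3:   IN={a:-1, d:6; rest ⊤}   OUT={a:-1, d:6; rest ⊤}
  B4:   IN=(all ⊤)   OUT={b:4; rest ⊤}
  B5:   IN={b:4; rest ⊤}   OUT={b:4; rest ⊤}
  B6:   IN=(all ⊤)   OUT=(all ⊤)
  B7:   IN=(all ⊤)   OUT=(all ⊤)
  B8:   IN=(all ⊤)   OUT={d:5; rest ⊤}

Merge at B4: IN[B4] = OUT[B3] ⊔ OUT[B6] = {a: ⊤, b: ⊤, c: ⊤, d: ⊤, e: ⊤, f: ⊤}
Applying B4's transfer function to that IN value gives OUT[B4] (row B4 above).

Answer: {a: ⊤, b: 4, c: ⊤, d: ⊤, e: ⊤, f: ⊤}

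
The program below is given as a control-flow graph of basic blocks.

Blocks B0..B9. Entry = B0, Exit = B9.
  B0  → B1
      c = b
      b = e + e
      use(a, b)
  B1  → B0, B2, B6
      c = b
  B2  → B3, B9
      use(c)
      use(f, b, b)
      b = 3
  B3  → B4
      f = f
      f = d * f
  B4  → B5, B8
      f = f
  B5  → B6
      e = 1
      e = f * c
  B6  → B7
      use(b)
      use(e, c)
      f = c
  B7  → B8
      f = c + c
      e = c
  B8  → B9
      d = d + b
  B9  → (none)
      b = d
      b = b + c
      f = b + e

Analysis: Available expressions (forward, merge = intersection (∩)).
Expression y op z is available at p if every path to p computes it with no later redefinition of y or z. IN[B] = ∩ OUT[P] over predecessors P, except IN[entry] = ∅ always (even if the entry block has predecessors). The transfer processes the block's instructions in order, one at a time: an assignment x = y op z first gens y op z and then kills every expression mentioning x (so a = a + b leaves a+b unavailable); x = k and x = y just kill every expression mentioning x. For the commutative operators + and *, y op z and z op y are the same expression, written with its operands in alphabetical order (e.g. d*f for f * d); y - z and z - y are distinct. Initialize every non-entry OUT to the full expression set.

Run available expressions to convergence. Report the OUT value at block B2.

Per-block solution:
  B0:  IN={}  OUT={e+e}
  B1:  IN={e+e}  OUT={e+e}
  B2:  IN={e+e}  OUT={e+e}
  B3:  IN={e+e}  OUT={e+e}
  B4:  IN={e+e}  OUT={e+e}
  B5:  IN={e+e}  OUT={c*f}
  B6:  IN={}  OUT={}
  B7:  IN={}  OUT={c+c}
  B8:  IN={}  OUT={}
  B9:  IN={}  OUT={b+e}

Merge at B2: IN[B2] = OUT[B1] = {e+e}
Applying B2's transfer function to that IN value gives OUT[B2] (row B2 above).

Answer: {e+e}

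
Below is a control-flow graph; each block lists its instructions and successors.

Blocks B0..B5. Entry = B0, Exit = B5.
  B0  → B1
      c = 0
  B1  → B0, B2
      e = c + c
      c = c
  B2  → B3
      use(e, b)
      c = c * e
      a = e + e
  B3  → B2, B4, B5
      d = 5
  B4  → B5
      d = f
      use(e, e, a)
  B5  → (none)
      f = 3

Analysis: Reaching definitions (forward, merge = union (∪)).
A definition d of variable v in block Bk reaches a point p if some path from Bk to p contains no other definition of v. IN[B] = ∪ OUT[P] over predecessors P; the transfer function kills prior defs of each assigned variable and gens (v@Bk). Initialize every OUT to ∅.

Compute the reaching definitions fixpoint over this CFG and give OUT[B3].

Per-block solution:
  B0: | IN={c@B1, e@B1} | OUT={c@B0, e@B1}
  B1: | IN={c@B0, e@B1} | OUT={c@B1, e@B1}
  B2: | IN={a@B2, c@B1, c@B2, d@B3, e@B1} | OUT={a@B2, c@B2, d@B3, e@B1}
  B3: | IN={a@B2, c@B2, d@B3, e@B1} | OUT={a@B2, c@B2, d@B3, e@B1}
  B4: | IN={a@B2, c@B2, d@B3, e@B1} | OUT={a@B2, c@B2, d@B4, e@B1}
  B5: | IN={a@B2, c@B2, d@B3, d@B4, e@B1} | OUT={a@B2, c@B2, d@B3, d@B4, e@B1, f@B5}

Merge at B3: IN[B3] = OUT[B2] = {a@B2, c@B2, d@B3, e@B1}
Applying B3's transfer function to that IN value gives OUT[B3] (row B3 above).

Answer: {a@B2, c@B2, d@B3, e@B1}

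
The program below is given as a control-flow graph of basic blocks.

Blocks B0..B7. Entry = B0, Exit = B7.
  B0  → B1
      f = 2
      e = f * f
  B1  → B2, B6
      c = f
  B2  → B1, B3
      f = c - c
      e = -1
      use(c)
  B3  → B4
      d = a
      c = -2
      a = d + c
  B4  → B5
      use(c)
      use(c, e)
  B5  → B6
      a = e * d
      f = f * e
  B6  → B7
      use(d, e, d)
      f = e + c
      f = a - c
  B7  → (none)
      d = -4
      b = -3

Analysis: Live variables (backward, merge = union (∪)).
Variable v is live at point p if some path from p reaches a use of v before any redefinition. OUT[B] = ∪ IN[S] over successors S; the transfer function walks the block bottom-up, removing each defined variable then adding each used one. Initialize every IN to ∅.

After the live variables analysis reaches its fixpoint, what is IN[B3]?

Per-block solution:
  B0:  IN={a, d}  OUT={a, d, e, f}
  B1:  IN={a, d, e, f}  OUT={a, c, d, e}
  B2:  IN={a, c, d}  OUT={a, d, e, f}
  B3:  IN={a, e, f}  OUT={c, d, e, f}
  B4:  IN={c, d, e, f}  OUT={c, d, e, f}
  B5:  IN={c, d, e, f}  OUT={a, c, d, e}
  B6:  IN={a, c, d, e}  OUT={}
  B7:  IN={}  OUT={}

Merge at B3: OUT[B3] = IN[B4] = {c, d, e, f}
Applying B3's transfer function to that OUT value gives IN[B3] (row B3 above).

Answer: {a, e, f}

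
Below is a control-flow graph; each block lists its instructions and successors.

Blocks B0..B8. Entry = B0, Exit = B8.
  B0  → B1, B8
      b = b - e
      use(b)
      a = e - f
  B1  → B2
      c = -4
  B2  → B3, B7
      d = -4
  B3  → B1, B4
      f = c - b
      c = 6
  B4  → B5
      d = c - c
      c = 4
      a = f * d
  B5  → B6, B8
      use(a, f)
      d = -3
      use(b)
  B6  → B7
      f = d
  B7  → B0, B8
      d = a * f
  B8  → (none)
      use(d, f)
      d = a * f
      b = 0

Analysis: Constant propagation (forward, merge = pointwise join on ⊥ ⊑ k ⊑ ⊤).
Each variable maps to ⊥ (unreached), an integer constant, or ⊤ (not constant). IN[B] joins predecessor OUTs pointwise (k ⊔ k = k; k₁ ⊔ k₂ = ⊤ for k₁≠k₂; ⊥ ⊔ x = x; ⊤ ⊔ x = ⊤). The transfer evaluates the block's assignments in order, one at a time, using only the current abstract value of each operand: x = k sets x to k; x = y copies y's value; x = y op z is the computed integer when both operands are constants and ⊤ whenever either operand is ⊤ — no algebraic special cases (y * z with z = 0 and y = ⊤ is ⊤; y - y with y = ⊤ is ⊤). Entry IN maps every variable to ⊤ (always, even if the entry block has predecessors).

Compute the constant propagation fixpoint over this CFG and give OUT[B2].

Answer: {a: ⊤, b: ⊤, c: -4, d: -4, e: ⊤, f: ⊤}

Derivation:
Converged values:
  B0:   IN=(all ⊤)   OUT=(all ⊤)
  B1:   IN=(all ⊤)   OUT={c:-4; rest ⊤}
  B2:   IN={c:-4; rest ⊤}   OUT={c:-4, d:-4; rest ⊤}
  B3:   IN={c:-4, d:-4; rest ⊤}   OUT={c:6, d:-4; rest ⊤}
  B4:   IN={c:6, d:-4; rest ⊤}   OUT={c:4, d:0; rest ⊤}
  B5:   IN={c:4, d:0; rest ⊤}   OUT={c:4, d:-3; rest ⊤}
  B6:   IN={c:4, d:-3; rest ⊤}   OUT={c:4, d:-3, f:-3; rest ⊤}
  B7:   IN=(all ⊤)   OUT=(all ⊤)
  B8:   IN=(all ⊤)   OUT={b:0; rest ⊤}

Merge at B2: IN[B2] = OUT[B1] = {a: ⊤, b: ⊤, c: -4, d: ⊤, e: ⊤, f: ⊤}
Applying B2's transfer function to that IN value gives OUT[B2] (row B2 above).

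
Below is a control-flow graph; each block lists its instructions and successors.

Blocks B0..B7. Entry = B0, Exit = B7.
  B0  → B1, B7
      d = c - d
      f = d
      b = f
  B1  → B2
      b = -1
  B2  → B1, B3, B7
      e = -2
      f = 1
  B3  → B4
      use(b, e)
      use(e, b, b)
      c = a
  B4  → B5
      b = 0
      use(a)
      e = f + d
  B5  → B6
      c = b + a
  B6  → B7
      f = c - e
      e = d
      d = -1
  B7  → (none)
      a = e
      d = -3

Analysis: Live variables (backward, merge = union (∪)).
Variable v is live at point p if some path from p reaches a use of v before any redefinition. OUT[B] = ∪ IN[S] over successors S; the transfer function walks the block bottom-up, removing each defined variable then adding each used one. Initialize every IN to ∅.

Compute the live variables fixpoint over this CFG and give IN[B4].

Answer: {a, d, f}

Derivation:
Per-block solution:
  B0: | IN={a, c, d, e} | OUT={a, d, e}
  B1: | IN={a, d} | OUT={a, b, d}
  B2: | IN={a, b, d} | OUT={a, b, d, e, f}
  B3: | IN={a, b, d, e, f} | OUT={a, d, f}
  B4: | IN={a, d, f} | OUT={a, b, d, e}
  B5: | IN={a, b, d, e} | OUT={c, d, e}
  B6: | IN={c, d, e} | OUT={e}
  B7: | IN={e} | OUT={}

Merge at B4: OUT[B4] = IN[B5] = {a, b, d, e}
Applying B4's transfer function to that OUT value gives IN[B4] (row B4 above).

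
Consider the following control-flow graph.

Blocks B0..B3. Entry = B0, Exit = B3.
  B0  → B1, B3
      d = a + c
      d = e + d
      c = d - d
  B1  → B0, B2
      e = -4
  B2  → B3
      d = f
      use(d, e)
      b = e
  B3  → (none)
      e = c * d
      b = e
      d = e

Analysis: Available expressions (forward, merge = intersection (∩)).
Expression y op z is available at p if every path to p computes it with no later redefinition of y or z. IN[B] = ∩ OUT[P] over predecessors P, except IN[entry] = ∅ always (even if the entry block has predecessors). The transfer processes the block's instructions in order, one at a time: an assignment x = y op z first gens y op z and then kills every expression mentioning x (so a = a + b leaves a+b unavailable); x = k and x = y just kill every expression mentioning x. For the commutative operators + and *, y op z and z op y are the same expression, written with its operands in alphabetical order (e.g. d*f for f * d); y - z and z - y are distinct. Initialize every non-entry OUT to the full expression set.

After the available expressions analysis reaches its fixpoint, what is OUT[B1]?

Fixpoint table:
  B0:   IN={}   OUT={d-d}
  B1:   IN={d-d}   OUT={d-d}
  B2:   IN={d-d}   OUT={}
  B3:   IN={}   OUT={}

Merge at B1: IN[B1] = OUT[B0] = {d-d}
Applying B1's transfer function to that IN value gives OUT[B1] (row B1 above).

Answer: {d-d}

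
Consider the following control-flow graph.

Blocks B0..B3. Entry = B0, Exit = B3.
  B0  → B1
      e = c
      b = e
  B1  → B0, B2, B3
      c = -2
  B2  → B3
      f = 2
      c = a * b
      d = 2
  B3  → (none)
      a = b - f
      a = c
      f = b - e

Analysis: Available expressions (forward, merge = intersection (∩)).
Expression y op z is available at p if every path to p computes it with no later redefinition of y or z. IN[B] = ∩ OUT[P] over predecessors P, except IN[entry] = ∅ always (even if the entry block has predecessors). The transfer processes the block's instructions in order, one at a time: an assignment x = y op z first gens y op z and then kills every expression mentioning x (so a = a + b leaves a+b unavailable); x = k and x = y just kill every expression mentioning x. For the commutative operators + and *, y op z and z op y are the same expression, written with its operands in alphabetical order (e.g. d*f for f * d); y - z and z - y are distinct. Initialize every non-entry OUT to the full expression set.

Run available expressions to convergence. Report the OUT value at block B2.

Per-block solution:
  B0:   IN={}   OUT={}
  B1:   IN={}   OUT={}
  B2:   IN={}   OUT={a*b}
  B3:   IN={}   OUT={b-e}

Merge at B2: IN[B2] = OUT[B1] = {}
Applying B2's transfer function to that IN value gives OUT[B2] (row B2 above).

Answer: {a*b}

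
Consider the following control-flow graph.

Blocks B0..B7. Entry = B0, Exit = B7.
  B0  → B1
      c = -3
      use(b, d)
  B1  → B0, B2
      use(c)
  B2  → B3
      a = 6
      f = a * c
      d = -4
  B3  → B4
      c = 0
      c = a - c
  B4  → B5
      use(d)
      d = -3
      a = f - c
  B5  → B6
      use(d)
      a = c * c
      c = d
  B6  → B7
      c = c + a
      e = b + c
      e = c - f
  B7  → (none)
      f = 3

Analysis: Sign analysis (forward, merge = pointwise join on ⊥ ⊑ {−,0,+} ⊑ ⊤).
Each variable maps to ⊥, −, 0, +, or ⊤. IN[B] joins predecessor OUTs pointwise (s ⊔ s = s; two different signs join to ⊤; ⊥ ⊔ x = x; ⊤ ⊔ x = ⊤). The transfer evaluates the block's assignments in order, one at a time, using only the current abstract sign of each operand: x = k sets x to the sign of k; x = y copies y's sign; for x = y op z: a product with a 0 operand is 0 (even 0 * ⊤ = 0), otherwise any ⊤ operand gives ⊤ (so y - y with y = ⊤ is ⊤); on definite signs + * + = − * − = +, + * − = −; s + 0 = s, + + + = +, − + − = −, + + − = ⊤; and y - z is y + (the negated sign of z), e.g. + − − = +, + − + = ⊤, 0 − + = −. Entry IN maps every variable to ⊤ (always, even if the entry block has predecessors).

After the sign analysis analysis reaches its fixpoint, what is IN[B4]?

Converged values:
  B0:   IN=(all ⊤)   OUT={c:-; rest ⊤}
  B1:   IN={c:-; rest ⊤}   OUT={c:-; rest ⊤}
  B2:   IN={c:-; rest ⊤}   OUT={a:+, c:-, d:-, f:-; rest ⊤}
  B3:   IN={a:+, c:-, d:-, f:-; rest ⊤}   OUT={a:+, c:+, d:-, f:-; rest ⊤}
  B4:   IN={a:+, c:+, d:-, f:-; rest ⊤}   OUT={a:-, c:+, d:-, f:-; rest ⊤}
  B5:   IN={a:-, c:+, d:-, f:-; rest ⊤}   OUT={a:+, c:-, d:-, f:-; rest ⊤}
  B6:   IN={a:+, c:-, d:-, f:-; rest ⊤}   OUT={a:+, d:-, f:-; rest ⊤}
  B7:   IN={a:+, d:-, f:-; rest ⊤}   OUT={a:+, d:-, f:+; rest ⊤}

Merge at B4: IN[B4] = OUT[B3] = {a: +, b: ⊤, c: +, d: -, e: ⊤, f: -}

Answer: {a: +, b: ⊤, c: +, d: -, e: ⊤, f: -}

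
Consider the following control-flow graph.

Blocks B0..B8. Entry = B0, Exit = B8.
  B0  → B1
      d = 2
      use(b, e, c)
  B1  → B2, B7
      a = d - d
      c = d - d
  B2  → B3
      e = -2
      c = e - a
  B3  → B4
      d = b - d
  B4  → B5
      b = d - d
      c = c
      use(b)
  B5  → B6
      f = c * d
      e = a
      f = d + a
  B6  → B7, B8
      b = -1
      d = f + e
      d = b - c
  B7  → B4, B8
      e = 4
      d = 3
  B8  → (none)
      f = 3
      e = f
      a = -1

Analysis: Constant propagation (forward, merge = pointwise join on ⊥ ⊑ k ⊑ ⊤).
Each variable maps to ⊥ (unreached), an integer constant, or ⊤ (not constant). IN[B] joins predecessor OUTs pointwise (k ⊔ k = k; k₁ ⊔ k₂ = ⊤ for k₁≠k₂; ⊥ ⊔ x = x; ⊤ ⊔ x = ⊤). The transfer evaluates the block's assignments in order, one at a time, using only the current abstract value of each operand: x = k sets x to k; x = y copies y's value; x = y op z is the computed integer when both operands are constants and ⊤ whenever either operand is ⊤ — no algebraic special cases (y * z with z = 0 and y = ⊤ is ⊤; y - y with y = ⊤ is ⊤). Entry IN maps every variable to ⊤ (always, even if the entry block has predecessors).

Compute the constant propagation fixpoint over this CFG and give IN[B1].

Answer: {a: ⊤, b: ⊤, c: ⊤, d: 2, e: ⊤, f: ⊤}

Derivation:
Fixpoint table:
  B0: | IN=(all ⊤) | OUT={d:2; rest ⊤}
  B1: | IN={d:2; rest ⊤} | OUT={a:0, c:0, d:2; rest ⊤}
  B2: | IN={a:0, c:0, d:2; rest ⊤} | OUT={a:0, c:-2, d:2, e:-2; rest ⊤}
  B3: | IN={a:0, c:-2, d:2, e:-2; rest ⊤} | OUT={a:0, c:-2, e:-2; rest ⊤}
  B4: | IN={a:0; rest ⊤} | OUT={a:0; rest ⊤}
  B5: | IN={a:0; rest ⊤} | OUT={a:0, e:0; rest ⊤}
  B6: | IN={a:0, e:0; rest ⊤} | OUT={a:0, b:-1, e:0; rest ⊤}
  B7: | IN={a:0; rest ⊤} | OUT={a:0, d:3, e:4; rest ⊤}
  B8: | IN={a:0; rest ⊤} | OUT={a:-1, e:3, f:3; rest ⊤}

Merge at B1: IN[B1] = OUT[B0] = {a: ⊤, b: ⊤, c: ⊤, d: 2, e: ⊤, f: ⊤}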